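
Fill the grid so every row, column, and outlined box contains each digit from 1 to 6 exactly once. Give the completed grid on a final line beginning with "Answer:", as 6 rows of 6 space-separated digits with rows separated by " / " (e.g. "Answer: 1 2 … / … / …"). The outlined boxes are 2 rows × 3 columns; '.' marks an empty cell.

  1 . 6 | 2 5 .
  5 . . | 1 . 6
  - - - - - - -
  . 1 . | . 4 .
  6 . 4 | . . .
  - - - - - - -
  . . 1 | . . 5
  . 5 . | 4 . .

Step 1. [r2c5∈{3}] nothing but 3 survives at r2c5. So r2c5=3.
Step 2. [r5c2∈{2,3,4,6}] col 2 places 6 nowhere but r5c2 ⇒ r5c2=6.
Step 3. [r5c4∈{3}] r5c4's peers cover all but 3. So r5c4=3.
Step 4. [r5c5∈{2}] r5c5 has the single candidate 2. So r5c5=2.
Step 5. [r2c3∈{2}] r2c3 is down to just 2, so r2c3=2.
Step 6. [r4c2∈{2,3}] r4c2 is the only open cell in col 2 admitting 2 ⇒ r4c2=2.
Step 7. [r3c1∈{3}] r3c1 is down to just 3, so r3c1=3.
Step 8. [r6c6∈{1}] nothing but 1 survives at r6c6. So r6c6=1.
Step 9. [r2c2∈{4}] r2c2 has the single candidate 4 ⇒ r2c2=4.
Step 10. [r3c3∈{5}] r3c3 has the single candidate 5. So r3c3=5.
Step 11. [r6c1∈{2}] nothing but 2 survives at r6c1, so r6c1=2.
Step 12. [r4c5∈{1}] only 1 remains possible at r4c5, so r4c5=1.
Step 13. [r4c4∈{5}] only 5 remains possible at r4c4, so r4c4=5.
Step 14. [r1c2∈{3}] r1c2 is down to just 3 ⇒ r1c2=3.
Step 15. [r5c1∈{4}] r5c1's peers cover all but 4 ⇒ r5c1=4.
Step 16. [r1c6∈{4}] r1c6's peers cover all but 4 ⇒ r1c6=4.
Step 17. [r6c3∈{3}] nothing but 3 survives at r6c3 ⇒ r6c3=3.
Step 18. [r4c6∈{3}] r4c6 is down to just 3 ⇒ r4c6=3.
Step 19. [r3c4∈{6}] r3c4 has the single candidate 6. So r3c4=6.
Step 20. [r6c5∈{6}] r6c5 is down to just 6 ⇒ r6c5=6.
Step 21. [r3c6∈{2}] nothing but 2 survives at r3c6, so r3c6=2.

Answer: 1 3 6 2 5 4 / 5 4 2 1 3 6 / 3 1 5 6 4 2 / 6 2 4 5 1 3 / 4 6 1 3 2 5 / 2 5 3 4 6 1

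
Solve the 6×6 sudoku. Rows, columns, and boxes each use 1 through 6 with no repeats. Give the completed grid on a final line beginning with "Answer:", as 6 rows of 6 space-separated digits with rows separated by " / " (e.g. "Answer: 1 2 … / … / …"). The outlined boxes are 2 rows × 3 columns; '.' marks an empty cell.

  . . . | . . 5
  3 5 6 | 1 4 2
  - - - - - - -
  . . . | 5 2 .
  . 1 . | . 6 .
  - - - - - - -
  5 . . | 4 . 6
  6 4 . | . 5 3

Step 1. [r3c1∈{4}] r3c1's peers cover all but 4 ⇒ r3c1=4.
Step 2. [r1c2∈{2}] nothing but 2 survives at r1c2. So r1c2=2.
Step 3. [r5c3∈{1,2,3}] row 5 places 2 nowhere but r5c3 ⇒ r5c3=2.
Step 4. [r3c3∈{3}] nothing but 3 survives at r3c3. So r3c3=3.
Step 5. [r1c5∈{3}] only 3 remains possible at r1c5 ⇒ r1c5=3.
Step 6. [r1c1∈{1}] r1c1 has the single candidate 1. So r1c1=1.
Step 7. [r1c4∈{6}] r1c4's peers cover all but 6 ⇒ r1c4=6.
Step 8. [r5c5∈{1}] nothing but 1 survives at r5c5 ⇒ r5c5=1.
Step 9. [r4c3∈{5}] r4c3 has the single candidate 5 ⇒ r4c3=5.
Step 10. [r6c4∈{2}] r6c4 is down to just 2, so r6c4=2.
Step 11. [r5c2∈{3}] only 3 remains possible at r5c2. So r5c2=3.
Step 12. [r6c3∈{1}] nothing but 1 survives at r6c3. So r6c3=1.
Step 13. [r4c6∈{4}] r4c6 is down to just 4 ⇒ r4c6=4.
Step 14. [r3c2∈{6}] r3c2 has the single candidate 6 ⇒ r3c2=6.
Step 15. [r4c4∈{3}] r4c4's peers cover all but 3. So r4c4=3.
Step 16. [r1c3∈{4}] r1c3's peers cover all but 4 ⇒ r1c3=4.
Step 17. [r4c1∈{2}] r4c1 is down to just 2 ⇒ r4c1=2.
Step 18. [r3c6∈{1}] nothing but 1 survives at r3c6, so r3c6=1.

Answer: 1 2 4 6 3 5 / 3 5 6 1 4 2 / 4 6 3 5 2 1 / 2 1 5 3 6 4 / 5 3 2 4 1 6 / 6 4 1 2 5 3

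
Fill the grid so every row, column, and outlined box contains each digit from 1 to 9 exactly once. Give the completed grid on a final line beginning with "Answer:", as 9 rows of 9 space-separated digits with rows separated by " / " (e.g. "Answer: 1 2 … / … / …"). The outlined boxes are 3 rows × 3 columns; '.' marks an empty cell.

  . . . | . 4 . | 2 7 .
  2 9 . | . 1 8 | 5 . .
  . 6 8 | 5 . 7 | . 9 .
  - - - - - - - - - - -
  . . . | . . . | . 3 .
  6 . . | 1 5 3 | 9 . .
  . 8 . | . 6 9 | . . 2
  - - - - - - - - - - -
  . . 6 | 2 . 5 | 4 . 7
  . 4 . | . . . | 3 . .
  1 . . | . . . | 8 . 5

Step 1. [r2c3∈{3,4,7}] row 2 places 7 nowhere but r2c3. So r2c3=7.
Step 2. [r8c9∈{1,6,9}] in col 9, 9 fits only at r8c9, so r8c9=9.
Step 3. [r5c2∈{2,7}] across row 5, 7 lands solely at r5c2 ⇒ r5c2=7.
Step 4. [r1c6∈{6}] r1c6's peers cover all but 6. So r1c6=6.
Step 5. [r7c2∈{3}] r7c2 is down to just 3, so r7c2=3.
Step 6. [r5c3∈{2,4}] row 5 places 2 nowhere but r5c3. So r5c3=2.
Step 7. [r8c3∈{5}] r8c3 has the single candidate 5 ⇒ r8c3=5.
Step 8. [r3c1∈{3,4}] 4 has one home in box 1: r3c1 ⇒ r3c1=4.
Step 9. [r3c7∈{1}] nothing but 1 survives at r3c7 ⇒ r3c7=1.
Step 10. [r4c9∈{1,4,6,8}] 1 has one home in col 9: r4c9, so r4c9=1.
Step 11. [r9c3∈{9}] r9c3 is down to just 9. So r9c3=9.
Step 12. [r2c4∈{3}] nothing but 3 survives at r2c4 ⇒ r2c4=3.
Step 13. [r8c8∈{1,2,6}] in row 8, 2 fits only at r8c8. So r8c8=2.
Step 14. [r8c1∈{7,8}] across col 1, 7 lands solely at r8c1 ⇒ r8c1=7.
Step 15. [r4c3∈{4}] r4c3 has the single candidate 4 ⇒ r4c3=4.
Step 16. [r8c5∈{8}] r8c5's peers cover all but 8, so r8c5=8.
Step 17. [r6c4∈{4,7}] 4 has one home in box 5: r6c4 ⇒ r6c4=4.
Step 18. [r4c2∈{5}] nothing but 5 survives at r4c2. So r4c2=5.
Step 19. [r6c3∈{1,3}] row 6 places 1 nowhere but r6c3. So r6c3=1.
Step 20. [r9c8∈{6}] only 6 remains possible at r9c8 ⇒ r9c8=6.
Step 21. [r1c9∈{3,8}] across row 1, 8 lands solely at r1c9 ⇒ r1c9=8.
Step 22. [r5c9∈{4}] only 4 remains possible at r5c9 ⇒ r5c9=4.
Step 23. [r9c4∈{7}] only 7 remains possible at r9c4, so r9c4=7.
Step 24. [r4c5∈{2,7}] in col 5, 7 fits only at r4c5 ⇒ r4c5=7.
Step 25. [r1c3∈{3}] r1c3 is down to just 3. So r1c3=3.
Step 26. [r9c6∈{4}] nothing but 4 survives at r9c6, so r9c6=4.
Step 27. [r4c7∈{6}] only 6 remains possible at r4c7 ⇒ r4c7=6.
Step 28. [r1c2∈{1}] only 1 remains possible at r1c2. So r1c2=1.
Step 29. [r3c5∈{2}] only 2 remains possible at r3c5. So r3c5=2.
Step 30. [r8c4∈{6}] nothing but 6 survives at r8c4. So r8c4=6.
Step 31. [r3c9∈{3}] only 3 remains possible at r3c9. So r3c9=3.
Step 32. [r8c6∈{1}] r8c6 is down to just 1, so r8c6=1.
Step 33. [r6c8∈{5}] r6c8's peers cover all but 5, so r6c8=5.
Step 34. [r4c6∈{2}] nothing but 2 survives at r4c6 ⇒ r4c6=2.
Step 35. [r9c5∈{3}] only 3 remains possible at r9c5. So r9c5=3.
Step 36. [r1c1∈{5}] r1c1 has the single candidate 5, so r1c1=5.
Step 37. [r5c8∈{8}] only 8 remains possible at r5c8. So r5c8=8.
Step 38. [r9c2∈{2}] nothing but 2 survives at r9c2, so r9c2=2.
Step 39. [r4c4∈{8}] r4c4's peers cover all but 8 ⇒ r4c4=8.
Step 40. [r6c1∈{3}] only 3 remains possible at r6c1 ⇒ r6c1=3.
Step 41. [r6c7∈{7}] nothing but 7 survives at r6c7, so r6c7=7.
Step 42. [r7c5∈{9}] r7c5 is down to just 9 ⇒ r7c5=9.
Step 43. [r7c1∈{8}] r7c1 has the single candidate 8. So r7c1=8.
Step 44. [r2c8∈{4}] r2c8 has the single candidate 4. So r2c8=4.
Step 45. [r4c1∈{9}] only 9 remains possible at r4c1, so r4c1=9.
Step 46. [r1c4∈{9}] r1c4's peers cover all but 9 ⇒ r1c4=9.
Step 47. [r2c9∈{6}] nothing but 6 survives at r2c9, so r2c9=6.
Step 48. [r7c8∈{1}] nothing but 1 survives at r7c8. So r7c8=1.

Answer: 5 1 3 9 4 6 2 7 8 / 2 9 7 3 1 8 5 4 6 / 4 6 8 5 2 7 1 9 3 / 9 5 4 8 7 2 6 3 1 / 6 7 2 1 5 3 9 8 4 / 3 8 1 4 6 9 7 5 2 / 8 3 6 2 9 5 4 1 7 / 7 4 5 6 8 1 3 2 9 / 1 2 9 7 3 4 8 6 5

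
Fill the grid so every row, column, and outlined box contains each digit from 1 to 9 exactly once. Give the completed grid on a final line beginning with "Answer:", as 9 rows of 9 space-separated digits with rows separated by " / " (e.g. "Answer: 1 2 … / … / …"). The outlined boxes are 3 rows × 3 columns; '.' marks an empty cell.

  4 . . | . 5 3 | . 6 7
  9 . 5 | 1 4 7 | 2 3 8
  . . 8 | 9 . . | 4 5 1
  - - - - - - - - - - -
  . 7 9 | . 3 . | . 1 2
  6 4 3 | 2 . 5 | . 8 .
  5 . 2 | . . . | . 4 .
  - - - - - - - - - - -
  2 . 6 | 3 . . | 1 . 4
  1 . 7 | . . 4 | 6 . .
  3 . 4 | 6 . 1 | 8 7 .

Step 1. [r7c8∈{9}] only 9 remains possible at r7c8, so r7c8=9.
Step 2. [r7c6∈{8}] nothing but 8 survives at r7c6, so r7c6=8.
Step 3. [r6c5∈{1,6,7,8,9}] col 5 places 8 nowhere but r6c5 ⇒ r6c5=8.
Step 4. [r5c9∈{9}] nothing but 9 survives at r5c9, so r5c9=9.
Step 5. [r9c5∈{2,9}] r9c5 is the only open cell in row 9 admitting 2, so r9c5=2.
Step 6. [r5c7∈{7}] nothing but 7 survives at r5c7, so r5c7=7.
Step 7. [r8c9∈{3,5}] row 8 places 3 nowhere but r8c9, so r8c9=3.
Step 8. [r3c5∈{6}] only 6 remains possible at r3c5 ⇒ r3c5=6.
Step 9. [r8c2∈{5,8,9}] 8 has one home in row 8: r8c2, so r8c2=8.
Step 10. [r1c2∈{1,2}] r1c2 is the only open cell in row 1 admitting 2, so r1c2=2.
Step 11. [r9c2∈{5,9}] 9 has one home in row 9: r9c2 ⇒ r9c2=9.
Step 12. [r6c6∈{6,9}] r6c6 is the only open cell in row 6 admitting 9. So r6c6=9.
Step 13. [r6c7∈{3}] r6c7 has the single candidate 3. So r6c7=3.
Step 14. [r7c5∈{7}] r7c5 is down to just 7 ⇒ r7c5=7.
Step 15. [r7c2∈{5}] only 5 remains possible at r7c2, so r7c2=5.
Step 16. [r8c8∈{2}] only 2 remains possible at r8c8, so r8c8=2.
Step 17. [r1c4∈{8}] r1c4 is down to just 8. So r1c4=8.
Step 18. [r4c1∈{8}] r4c1 has the single candidate 8. So r4c1=8.
Step 19. [r1c3∈{1}] nothing but 1 survives at r1c3 ⇒ r1c3=1.
Step 20. [r4c4∈{4}] r4c4 has the single candidate 4 ⇒ r4c4=4.
Step 21. [r3c6∈{2}] nothing but 2 survives at r3c6. So r3c6=2.
Step 22. [r6c2∈{1}] only 1 remains possible at r6c2, so r6c2=1.
Step 23. [r3c1∈{7}] r3c1's peers cover all but 7 ⇒ r3c1=7.
Step 24. [r9c9∈{5}] nothing but 5 survives at r9c9 ⇒ r9c9=5.
Step 25. [r3c2∈{3}] r3c2's peers cover all but 3, so r3c2=3.
Step 26. [r5c5∈{1}] nothing but 1 survives at r5c5. So r5c5=1.
Step 27. [r8c4∈{5}] nothing but 5 survives at r8c4, so r8c4=5.
Step 28. [r6c9∈{6}] r6c9 has the single candidate 6 ⇒ r6c9=6.
Step 29. [r8c5∈{9}] r8c5 has the single candidate 9. So r8c5=9.
Step 30. [r2c2∈{6}] r2c2's peers cover all but 6. So r2c2=6.
Step 31. [r6c4∈{7}] nothing but 7 survives at r6c4 ⇒ r6c4=7.
Step 32. [r4c6∈{6}] r4c6's peers cover all but 6 ⇒ r4c6=6.
Step 33. [r4c7∈{5}] r4c7 is down to just 5. So r4c7=5.
Step 34. [r1c7∈{9}] nothing but 9 survives at r1c7. So r1c7=9.

Answer: 4 2 1 8 5 3 9 6 7 / 9 6 5 1 4 7 2 3 8 / 7 3 8 9 6 2 4 5 1 / 8 7 9 4 3 6 5 1 2 / 6 4 3 2 1 5 7 8 9 / 5 1 2 7 8 9 3 4 6 / 2 5 6 3 7 8 1 9 4 / 1 8 7 5 9 4 6 2 3 / 3 9 4 6 2 1 8 7 5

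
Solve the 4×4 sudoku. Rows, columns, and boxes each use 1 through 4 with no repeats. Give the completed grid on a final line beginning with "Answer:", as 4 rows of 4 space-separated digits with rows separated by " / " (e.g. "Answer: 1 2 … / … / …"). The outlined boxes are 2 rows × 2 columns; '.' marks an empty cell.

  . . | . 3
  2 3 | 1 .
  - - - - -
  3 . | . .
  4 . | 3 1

Step 1. [r3c4∈{2,4}] across col 4, 2 lands solely at r3c4 ⇒ r3c4=2.
Step 2. [r1c2∈{1,4}] col 2 places 4 nowhere but r1c2 ⇒ r1c2=4.
Step 3. [r2c4∈{4}] r2c4's peers cover all but 4 ⇒ r2c4=4.
Step 4. [r1c1∈{1}] r1c1 has the single candidate 1. So r1c1=1.
Step 5. [r1c3∈{2}] r1c3's peers cover all but 2, so r1c3=2.
Step 6. [r3c2∈{1}] only 1 remains possible at r3c2 ⇒ r3c2=1.
Step 7. [r4c2∈{2}] r4c2 has the single candidate 2. So r4c2=2.
Step 8. [r3c3∈{4}] r3c3 has the single candidate 4. So r3c3=4.

Answer: 1 4 2 3 / 2 3 1 4 / 3 1 4 2 / 4 2 3 1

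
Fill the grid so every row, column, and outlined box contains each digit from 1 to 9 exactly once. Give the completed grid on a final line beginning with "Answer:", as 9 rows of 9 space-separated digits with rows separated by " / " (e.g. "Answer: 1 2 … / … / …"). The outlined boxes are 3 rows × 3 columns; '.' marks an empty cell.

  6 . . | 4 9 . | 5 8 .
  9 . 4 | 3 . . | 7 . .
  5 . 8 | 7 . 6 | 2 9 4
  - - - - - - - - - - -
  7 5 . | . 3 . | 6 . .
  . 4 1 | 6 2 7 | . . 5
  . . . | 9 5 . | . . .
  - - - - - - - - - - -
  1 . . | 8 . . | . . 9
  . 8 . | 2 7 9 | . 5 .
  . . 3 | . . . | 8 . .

Step 1. [r5c8∈{3}] r5c8's peers cover all but 3 ⇒ r5c8=3.
Step 2. [r2c6∈{1,2,5,8}] r2c6 is the only open cell in row 2 admitting 5, so r2c6=5.
Step 3. [r2c2∈{1,2}] in row 2, 2 fits only at r2c2 ⇒ r2c2=2.
Step 4. [r8c3∈{6}] r8c3 is down to just 6 ⇒ r8c3=6.
Step 5. [r6c3∈{2}] only 2 remains possible at r6c3 ⇒ r6c3=2.
Step 6. [r7c8∈{2,4,6,7}] 2 has one home in row 7: r7c8, so r7c8=2.
Step 7. [r4c4∈{1}] only 1 remains possible at r4c4. So r4c4=1.
Step 8. [r4c8∈{4}] r4c8 has the single candidate 4 ⇒ r4c8=4.
Step 9. [r3c5∈{1}] only 1 remains possible at r3c5. So r3c5=1.
Step 10. [r6c6∈{4,8}] across row 6, 4 lands solely at r6c6, so r6c6=4.
Step 11. [r1c2∈{1,3,7}] across col 2, 1 lands solely at r1c2, so r1c2=1.
Step 12. [r6c7∈{1}] only 1 remains possible at r6c7, so r6c7=1.
Step 13. [r8c9∈{1,3}] in row 8, 1 fits only at r8c9 ⇒ r8c9=1.
Step 14. [r8c7∈{3,4}] in row 8, 3 fits only at r8c7 ⇒ r8c7=3.
Step 15. [r2c9∈{6}] r2c9 is down to just 6, so r2c9=6.
Step 16. [r9c9∈{7}] only 7 remains possible at r9c9. So r9c9=7.
Step 17. [r6c9∈{8}] nothing but 8 survives at r6c9 ⇒ r6c9=8.
Step 18. [r7c5∈{4,6}] r7c5 is the only open cell in row 7 admitting 6. So r7c5=6.
Step 19. [r7c3∈{5,7}] in row 7, 5 fits only at r7c3. So r7c3=5.
Step 20. [r6c1∈{3}] r6c1's peers cover all but 3, so r6c1=3.
Step 21. [r9c5∈{4}] r9c5 is down to just 4 ⇒ r9c5=4.
Step 22. [r9c8∈{6}] nothing but 6 survives at r9c8, so r9c8=6.
Step 23. [r1c3∈{7}] r1c3's peers cover all but 7. So r1c3=7.
Step 24. [r5c1∈{8}] only 8 remains possible at r5c1. So r5c1=8.
Step 25. [r2c8∈{1}] only 1 remains possible at r2c8. So r2c8=1.
Step 26. [r6c2∈{6}] only 6 remains possible at r6c2. So r6c2=6.
Step 27. [r7c2∈{7}] r7c2 has the single candidate 7 ⇒ r7c2=7.
Step 28. [r3c2∈{3}] r3c2 has the single candidate 3. So r3c2=3.
Step 29. [r1c6∈{2}] r1c6 is down to just 2. So r1c6=2.
Step 30. [r9c4∈{5}] r9c4 is down to just 5, so r9c4=5.
Step 31. [r6c8∈{7}] nothing but 7 survives at r6c8 ⇒ r6c8=7.
Step 32. [r4c9∈{2}] r4c9's peers cover all but 2 ⇒ r4c9=2.
Step 33. [r9c2∈{9}] r9c2 has the single candidate 9. So r9c2=9.
Step 34. [r2c5∈{8}] r2c5's peers cover all but 8, so r2c5=8.
Step 35. [r5c7∈{9}] r5c7 has the single candidate 9. So r5c7=9.
Step 36. [r8c1∈{4}] r8c1's peers cover all but 4 ⇒ r8c1=4.
Step 37. [r7c6∈{3}] r7c6's peers cover all but 3. So r7c6=3.
Step 38. [r9c6∈{1}] nothing but 1 survives at r9c6, so r9c6=1.
Step 39. [r1c9∈{3}] r1c9's peers cover all but 3 ⇒ r1c9=3.
Step 40. [r4c6∈{8}] nothing but 8 survives at r4c6. So r4c6=8.
Step 41. [r4c3∈{9}] only 9 remains possible at r4c3 ⇒ r4c3=9.
Step 42. [r7c7∈{4}] r7c7 is down to just 4. So r7c7=4.
Step 43. [r9c1∈{2}] r9c1 has the single candidate 2 ⇒ r9c1=2.

Answer: 6 1 7 4 9 2 5 8 3 / 9 2 4 3 8 5 7 1 6 / 5 3 8 7 1 6 2 9 4 / 7 5 9 1 3 8 6 4 2 / 8 4 1 6 2 7 9 3 5 / 3 6 2 9 5 4 1 7 8 / 1 7 5 8 6 3 4 2 9 / 4 8 6 2 7 9 3 5 1 / 2 9 3 5 4 1 8 6 7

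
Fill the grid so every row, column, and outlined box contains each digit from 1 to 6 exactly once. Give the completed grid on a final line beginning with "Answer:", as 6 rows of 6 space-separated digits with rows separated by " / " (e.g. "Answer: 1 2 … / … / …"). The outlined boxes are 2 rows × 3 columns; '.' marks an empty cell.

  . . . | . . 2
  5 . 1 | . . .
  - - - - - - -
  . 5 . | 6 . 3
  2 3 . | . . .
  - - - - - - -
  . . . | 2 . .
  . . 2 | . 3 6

Step 1. [r2c6∈{4}] r2c6 is down to just 4 ⇒ r2c6=4.
Step 2. [r6c4∈{1,4,5}] across row 6, 5 lands solely at r6c4 ⇒ r6c4=5.
Step 3. [r5c5∈{1,4}] 4 has one home in box 6: r5c5, so r5c5=4.
Step 4. [r3c1∈{1,4}] across box 3, 1 lands solely at r3c1, so r3c1=1.
Step 5. [r1c5∈{1,5,6}] r1c5 is the only open cell in row 1 admitting 5, so r1c5=5.
Step 6. [r4c3∈{4,6}] row 4 places 6 nowhere but r4c3 ⇒ r4c3=6.
Step 7. [r5c6∈{1}] r5c6 is down to just 1. So r5c6=1.
Step 8. [r5c2∈{6}] only 6 remains possible at r5c2 ⇒ r5c2=6.
Step 9. [r1c2∈{4}] r1c2 has the single candidate 4, so r1c2=4.
Step 10. [r1c3∈{3}] r1c3's peers cover all but 3, so r1c3=3.
Step 11. [r4c4∈{1,4}] row 4 places 4 nowhere but r4c4. So r4c4=4.
Step 12. [r4c6∈{5}] nothing but 5 survives at r4c6 ⇒ r4c6=5.
Step 13. [r2c4∈{3}] r2c4 has the single candidate 3 ⇒ r2c4=3.
Step 14. [r3c5∈{2}] only 2 remains possible at r3c5, so r3c5=2.
Step 15. [r5c3∈{5}] r5c3 has the single candidate 5 ⇒ r5c3=5.
Step 16. [r4c5∈{1}] r4c5's peers cover all but 1. So r4c5=1.
Step 17. [r3c3∈{4}] nothing but 4 survives at r3c3, so r3c3=4.
Step 18. [r6c1∈{4}] nothing but 4 survives at r6c1 ⇒ r6c1=4.
Step 19. [r2c5∈{6}] r2c5 has the single candidate 6. So r2c5=6.
Step 20. [r1c4∈{1}] only 1 remains possible at r1c4. So r1c4=1.
Step 21. [r2c2∈{2}] r2c2 has the single candidate 2 ⇒ r2c2=2.
Step 22. [r1c1∈{6}] r1c1 has the single candidate 6. So r1c1=6.
Step 23. [r6c2∈{1}] nothing but 1 survives at r6c2. So r6c2=1.
Step 24. [r5c1∈{3}] nothing but 3 survives at r5c1. So r5c1=3.

Answer: 6 4 3 1 5 2 / 5 2 1 3 6 4 / 1 5 4 6 2 3 / 2 3 6 4 1 5 / 3 6 5 2 4 1 / 4 1 2 5 3 6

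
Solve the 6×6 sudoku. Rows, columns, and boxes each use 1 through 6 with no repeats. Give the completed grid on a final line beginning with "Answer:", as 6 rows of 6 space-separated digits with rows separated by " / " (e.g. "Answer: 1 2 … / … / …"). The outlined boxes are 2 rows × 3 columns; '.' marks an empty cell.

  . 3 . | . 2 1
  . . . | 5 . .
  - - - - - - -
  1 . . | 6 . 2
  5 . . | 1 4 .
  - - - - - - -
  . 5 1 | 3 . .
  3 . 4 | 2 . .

Step 1. [r6c2∈{6}] r6c2's peers cover all but 6 ⇒ r6c2=6.
Step 2. [r4c3∈{2,3,6}] row 4 places 6 nowhere but r4c3. So r4c3=6.
Step 3. [r3c5∈{3,5}] row 3 places 5 nowhere but r3c5. So r3c5=5.
Step 4. [r1c4∈{4}] r1c4 is down to just 4, so r1c4=4.
Step 5. [r2c1∈{2,4,6}] 4 has one home in col 1: r2c1 ⇒ r2c1=4.
Step 6. [r5c5∈{6}] only 6 remains possible at r5c5 ⇒ r5c5=6.
Step 7. [r2c5∈{3}] r2c5 has the single candidate 3 ⇒ r2c5=3.
Step 8. [r4c2∈{2}] r4c2 is down to just 2, so r4c2=2.
Step 9. [r2c6∈{6}] r2c6's peers cover all but 6 ⇒ r2c6=6.
Step 10. [r1c3∈{5}] only 5 remains possible at r1c3 ⇒ r1c3=5.
Step 11. [r3c2∈{4}] r3c2 is down to just 4 ⇒ r3c2=4.
Step 12. [r2c3∈{2}] r2c3's peers cover all but 2, so r2c3=2.
Step 13. [r6c5∈{1}] only 1 remains possible at r6c5 ⇒ r6c5=1.
Step 14. [r1c1∈{6}] r1c1 is down to just 6, so r1c1=6.
Step 15. [r4c6∈{3}] nothing but 3 survives at r4c6, so r4c6=3.
Step 16. [r6c6∈{5}] r6c6 has the single candidate 5 ⇒ r6c6=5.
Step 17. [r5c6∈{4}] only 4 remains possible at r5c6, so r5c6=4.
Step 18. [r2c2∈{1}] r2c2 is down to just 1 ⇒ r2c2=1.
Step 19. [r3c3∈{3}] r3c3 is down to just 3 ⇒ r3c3=3.
Step 20. [r5c1∈{2}] r5c1's peers cover all but 2. So r5c1=2.

Answer: 6 3 5 4 2 1 / 4 1 2 5 3 6 / 1 4 3 6 5 2 / 5 2 6 1 4 3 / 2 5 1 3 6 4 / 3 6 4 2 1 5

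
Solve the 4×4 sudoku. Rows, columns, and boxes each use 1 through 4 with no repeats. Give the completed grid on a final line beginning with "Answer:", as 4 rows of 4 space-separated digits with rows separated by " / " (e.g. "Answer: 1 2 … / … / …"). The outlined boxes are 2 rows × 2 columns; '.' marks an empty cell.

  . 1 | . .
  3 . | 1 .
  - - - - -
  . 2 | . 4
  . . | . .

Step 1. [r4c4∈{1,2,3}] across col 4, 1 lands solely at r4c4, so r4c4=1.
Step 2. [r1c1∈{2,4}] col 1 places 2 nowhere but r1c1. So r1c1=2.
Step 3. [r4c2∈{3,4}] col 2 places 3 nowhere but r4c2 ⇒ r4c2=3.
Step 4. [r3c3∈{3}] r3c3 is down to just 3, so r3c3=3.
Step 5. [r1c3∈{4}] r1c3 is down to just 4 ⇒ r1c3=4.
Step 6. [r2c2∈{4}] only 4 remains possible at r2c2, so r2c2=4.
Step 7. [r4c1∈{4}] r4c1 has the single candidate 4. So r4c1=4.
Step 8. [r1c4∈{3}] r1c4's peers cover all but 3, so r1c4=3.
Step 9. [r2c4∈{2}] r2c4 has the single candidate 2, so r2c4=2.
Step 10. [r3c1∈{1}] r3c1 is down to just 1. So r3c1=1.
Step 11. [r4c3∈{2}] r4c3 has the single candidate 2. So r4c3=2.

Answer: 2 1 4 3 / 3 4 1 2 / 1 2 3 4 / 4 3 2 1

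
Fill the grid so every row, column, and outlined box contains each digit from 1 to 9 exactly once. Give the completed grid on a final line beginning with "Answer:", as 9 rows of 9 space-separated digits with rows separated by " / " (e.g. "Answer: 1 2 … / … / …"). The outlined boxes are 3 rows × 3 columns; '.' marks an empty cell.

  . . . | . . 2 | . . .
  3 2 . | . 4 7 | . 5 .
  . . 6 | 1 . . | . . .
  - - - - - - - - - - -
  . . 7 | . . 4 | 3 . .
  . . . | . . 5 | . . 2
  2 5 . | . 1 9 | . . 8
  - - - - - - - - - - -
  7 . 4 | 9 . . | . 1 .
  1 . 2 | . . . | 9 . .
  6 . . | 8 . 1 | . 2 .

Step 1. [r2c4∈{6}] nothing but 6 survives at r2c4, so r2c4=6.
Step 2. [r3c6∈{3,8}] col 6 places 8 nowhere but r3c6, so r3c6=8.
Step 3. [r9c3∈{3,5,9}] 5 has one home in box 7: r9c3 ⇒ r9c3=5.
Step 4. [r9c2∈{3,9}] 9 has one home in row 9: r9c2. So r9c2=9.
Step 5. [r4c9∈{1,5,6,9}] across row 4, 5 lands solely at r4c9 ⇒ r4c9=5.
Step 6. [r5c7∈{1,4,6,7}] r5c7 is the only open cell in box 6 admitting 1 ⇒ r5c7=1.
Step 7. [r8c4∈{3,4,5,7}] 4 has one home in col 4: r8c4. So r8c4=4.
Step 8. [r8c5∈{3,5,6,7}] row 8 places 5 nowhere but r8c5, so r8c5=5.
Step 9. [r2c7∈{8}] r2c7 is down to just 8 ⇒ r2c7=8.
Step 10. [r7c2∈{3,8}] row 7 places 8 nowhere but r7c2 ⇒ r7c2=8.
Step 11. [r8c2∈{3}] nothing but 3 survives at r8c2, so r8c2=3.
Step 12. [r9c5∈{3,7}] across box 8, 7 lands solely at r9c5, so r9c5=7.
Step 13. [r9c9∈{3,4}] in row 9, 3 fits only at r9c9. So r9c9=3.
Step 14. [r7c9∈{6}] r7c9's peers cover all but 6. So r7c9=6.
Step 15. [r8c9∈{7}] r8c9's peers cover all but 7. So r8c9=7.
Step 16. [r9c7∈{4}] r9c7 is down to just 4, so r9c7=4.
Step 17. [r6c8∈{4,6,7}] row 6 places 4 nowhere but r6c8, so r6c8=4.
Step 18. [r6c7∈{6,7}] across row 6, 6 lands solely at r6c7 ⇒ r6c7=6.
Step 19. [r5c8∈{7,9}] box 6 places 7 nowhere but r5c8 ⇒ r5c8=7.
Step 20. [r5c4∈{3}] r5c4 has the single candidate 3, so r5c4=3.
Step 21. [r4c8∈{9}] r4c8's peers cover all but 9 ⇒ r4c8=9.
Step 22. [r4c1∈{8}] r4c1 is down to just 8 ⇒ r4c1=8.
Step 23. [r3c1∈{4,5,9}] across row 3, 5 lands solely at r3c1, so r3c1=5.
Step 24. [r5c3∈{9}] only 9 remains possible at r5c3 ⇒ r5c3=9.
Step 25. [r2c9∈{1,9}] in row 2, 9 fits only at r2c9 ⇒ r2c9=9.
Step 26. [r1c9∈{1,4}] col 9 places 1 nowhere but r1c9. So r1c9=1.
Step 27. [r5c1∈{4}] r5c1's peers cover all but 4, so r5c1=4.
Step 28. [r1c2∈{4,7}] in row 1, 4 fits only at r1c2 ⇒ r1c2=4.
Step 29. [r3c8∈{3}] r3c8's peers cover all but 3. So r3c8=3.
Step 30. [r7c5∈{2,3}] in row 7, 2 fits only at r7c5. So r7c5=2.
Step 31. [r5c2∈{6}] only 6 remains possible at r5c2 ⇒ r5c2=6.
Step 32. [r1c7∈{7}] only 7 remains possible at r1c7 ⇒ r1c7=7.
Step 33. [r1c5∈{3,9}] row 1 places 3 nowhere but r1c5, so r1c5=3.
Step 34. [r4c5∈{6}] r4c5's peers cover all but 6. So r4c5=6.
Step 35. [r3c2∈{7}] r3c2 has the single candidate 7 ⇒ r3c2=7.
Step 36. [r6c3∈{3}] nothing but 3 survives at r6c3. So r6c3=3.
Step 37. [r7c6∈{3}] r7c6 has the single candidate 3, so r7c6=3.
Step 38. [r1c3∈{8}] r1c3 has the single candidate 8, so r1c3=8.
Step 39. [r8c8∈{8}] r8c8 is down to just 8. So r8c8=8.
Step 40. [r3c9∈{4}] r3c9 is down to just 4. So r3c9=4.
Step 41. [r1c4∈{5}] only 5 remains possible at r1c4 ⇒ r1c4=5.
Step 42. [r3c5∈{9}] r3c5's peers cover all but 9. So r3c5=9.
Step 43. [r1c1∈{9}] r1c1 is down to just 9 ⇒ r1c1=9.
Step 44. [r8c6∈{6}] r8c6 has the single candidate 6. So r8c6=6.
Step 45. [r3c7∈{2}] r3c7's peers cover all but 2, so r3c7=2.
Step 46. [r2c3∈{1}] r2c3's peers cover all but 1 ⇒ r2c3=1.
Step 47. [r7c7∈{5}] r7c7 is down to just 5 ⇒ r7c7=5.
Step 48. [r6c4∈{7}] r6c4 is down to just 7 ⇒ r6c4=7.
Step 49. [r4c4∈{2}] r4c4's peers cover all but 2 ⇒ r4c4=2.
Step 50. [r1c8∈{6}] r1c8's peers cover all but 6 ⇒ r1c8=6.
Step 51. [r4c2∈{1}] r4c2 has the single candidate 1, so r4c2=1.
Step 52. [r5c5∈{8}] r5c5's peers cover all but 8. So r5c5=8.

Answer: 9 4 8 5 3 2 7 6 1 / 3 2 1 6 4 7 8 5 9 / 5 7 6 1 9 8 2 3 4 / 8 1 7 2 6 4 3 9 5 / 4 6 9 3 8 5 1 7 2 / 2 5 3 7 1 9 6 4 8 / 7 8 4 9 2 3 5 1 6 / 1 3 2 4 5 6 9 8 7 / 6 9 5 8 7 1 4 2 3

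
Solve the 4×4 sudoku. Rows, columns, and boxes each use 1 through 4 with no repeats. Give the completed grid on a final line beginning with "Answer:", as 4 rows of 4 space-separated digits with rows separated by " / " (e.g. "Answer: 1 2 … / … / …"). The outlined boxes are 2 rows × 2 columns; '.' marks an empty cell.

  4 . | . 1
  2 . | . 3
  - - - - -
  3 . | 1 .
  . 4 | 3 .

Step 1. [r3c2∈{2}] r3c2's peers cover all but 2. So r3c2=2.
Step 2. [r4c4∈{2}] nothing but 2 survives at r4c4, so r4c4=2.
Step 3. [r2c3∈{4}] r2c3 has the single candidate 4, so r2c3=4.
Step 4. [r1c2∈{3}] r1c2 is down to just 3, so r1c2=3.
Step 5. [r2c2∈{1}] nothing but 1 survives at r2c2, so r2c2=1.
Step 6. [r1c3∈{2}] r1c3's peers cover all but 2, so r1c3=2.
Step 7. [r4c1∈{1}] nothing but 1 survives at r4c1, so r4c1=1.
Step 8. [r3c4∈{4}] r3c4 is down to just 4. So r3c4=4.

Answer: 4 3 2 1 / 2 1 4 3 / 3 2 1 4 / 1 4 3 2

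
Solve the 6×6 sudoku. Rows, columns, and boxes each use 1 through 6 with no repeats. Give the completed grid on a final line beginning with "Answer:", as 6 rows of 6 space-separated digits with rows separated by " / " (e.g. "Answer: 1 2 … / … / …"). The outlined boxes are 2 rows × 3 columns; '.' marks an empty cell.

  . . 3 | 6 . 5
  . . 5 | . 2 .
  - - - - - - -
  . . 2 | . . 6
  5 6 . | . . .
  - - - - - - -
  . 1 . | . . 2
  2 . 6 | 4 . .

Step 1. [r2c2∈{4}] r2c2 is down to just 4, so r2c2=4.
Step 2. [r4c3∈{1,4}] in col 3, 1 fits only at r4c3 ⇒ r4c3=1.
Step 3. [r3c2∈{3}] r3c2 has the single candidate 3. So r3c2=3.
Step 4. [r1c5∈{1,4}] row 1 places 4 nowhere but r1c5 ⇒ r1c5=4.
Step 5. [r4c5∈{3}] r4c5's peers cover all but 3. So r4c5=3.
Step 6. [r6c6∈{1,3}] row 6 places 3 nowhere but r6c6, so r6c6=3.
Step 7. [r5c4∈{5}] r5c4 has the single candidate 5. So r5c4=5.
Step 8. [r2c6∈{1}] r2c6 has the single candidate 1, so r2c6=1.
Step 9. [r3c4∈{1}] only 1 remains possible at r3c4. So r3c4=1.
Step 10. [r3c1∈{4}] nothing but 4 survives at r3c1 ⇒ r3c1=4.
Step 11. [r4c4∈{2}] r4c4 has the single candidate 2, so r4c4=2.
Step 12. [r6c2∈{5}] nothing but 5 survives at r6c2, so r6c2=5.
Step 13. [r3c5∈{5}] r3c5's peers cover all but 5 ⇒ r3c5=5.
Step 14. [r5c5∈{6}] nothing but 6 survives at r5c5. So r5c5=6.
Step 15. [r5c1∈{3}] r5c1's peers cover all but 3. So r5c1=3.
Step 16. [r2c4∈{3}] r2c4's peers cover all but 3 ⇒ r2c4=3.
Step 17. [r5c3∈{4}] nothing but 4 survives at r5c3. So r5c3=4.
Step 18. [r1c1∈{1}] r1c1's peers cover all but 1. So r1c1=1.
Step 19. [r6c5∈{1}] only 1 remains possible at r6c5, so r6c5=1.
Step 20. [r1c2∈{2}] r1c2's peers cover all but 2. So r1c2=2.
Step 21. [r2c1∈{6}] nothing but 6 survives at r2c1. So r2c1=6.
Step 22. [r4c6∈{4}] only 4 remains possible at r4c6 ⇒ r4c6=4.

Answer: 1 2 3 6 4 5 / 6 4 5 3 2 1 / 4 3 2 1 5 6 / 5 6 1 2 3 4 / 3 1 4 5 6 2 / 2 5 6 4 1 3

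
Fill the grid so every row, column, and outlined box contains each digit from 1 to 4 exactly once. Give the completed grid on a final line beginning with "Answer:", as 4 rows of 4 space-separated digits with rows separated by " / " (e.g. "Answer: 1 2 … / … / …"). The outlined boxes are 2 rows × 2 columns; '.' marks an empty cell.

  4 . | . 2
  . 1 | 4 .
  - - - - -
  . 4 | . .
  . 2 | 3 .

Step 1. [r3c4∈{1}] r3c4's peers cover all but 1, so r3c4=1.
Step 2. [r2c4∈{3}] r2c4 is down to just 3. So r2c4=3.
Step 3. [r4c4∈{4}] r4c4 has the single candidate 4. So r4c4=4.
Step 4. [r1c3∈{1}] r1c3's peers cover all but 1. So r1c3=1.
Step 5. [r1c2∈{3}] r1c2 is down to just 3, so r1c2=3.
Step 6. [r2c1∈{2}] r2c1 is down to just 2. So r2c1=2.
Step 7. [r3c1∈{3}] r3c1 has the single candidate 3 ⇒ r3c1=3.
Step 8. [r3c3∈{2}] nothing but 2 survives at r3c3, so r3c3=2.
Step 9. [r4c1∈{1}] only 1 remains possible at r4c1. So r4c1=1.

Answer: 4 3 1 2 / 2 1 4 3 / 3 4 2 1 / 1 2 3 4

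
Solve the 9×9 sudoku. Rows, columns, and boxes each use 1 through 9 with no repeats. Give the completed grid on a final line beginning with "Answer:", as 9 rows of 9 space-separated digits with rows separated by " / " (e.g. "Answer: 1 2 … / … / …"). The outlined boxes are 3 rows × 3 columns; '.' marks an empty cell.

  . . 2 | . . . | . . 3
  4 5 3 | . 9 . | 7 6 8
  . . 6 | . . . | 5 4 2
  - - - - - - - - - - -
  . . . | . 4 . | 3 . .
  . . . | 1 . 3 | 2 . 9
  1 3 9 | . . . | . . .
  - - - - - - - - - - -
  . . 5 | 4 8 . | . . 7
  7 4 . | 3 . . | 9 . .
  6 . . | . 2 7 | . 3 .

Step 1. [r2c6∈{1,2}] across row 2, 1 lands solely at r2c6 ⇒ r2c6=1.
Step 2. [r3c6∈{8}] only 8 remains possible at r3c6 ⇒ r3c6=8.
Step 3. [r3c4∈{7}] r3c4's peers cover all but 7 ⇒ r3c4=7.
Step 4. [r1c2∈{1,7,8,9}] in row 1, 7 fits only at r1c2, so r1c2=7.
Step 5. [r8c5∈{1,5,6}] col 5 places 1 nowhere but r8c5, so r8c5=1.
Step 6. [r9c3∈{1,8}] in col 3, 1 fits only at r9c3. So r9c3=1.
Step 7. [r8c3∈{8}] r8c3's peers cover all but 8 ⇒ r8c3=8.
Step 8. [r9c2∈{9}] only 9 remains possible at r9c2. So r9c2=9.
Step 9. [r4c4∈{2,5,6,8,9}] in col 4, 9 fits only at r4c4, so r4c4=9.
Step 10. [r6c4∈{2,5,6,8}] in col 4, 8 fits only at r6c4. So r6c4=8.
Step 11. [r1c4∈{5,6}] col 4 places 6 nowhere but r1c4. So r1c4=6.
Step 12. [r7c2∈{2}] nothing but 2 survives at r7c2 ⇒ r7c2=2.
Step 13. [r4c1∈{2,5,8}] 2 has one home in col 1: r4c1. So r4c1=2.
Step 14. [r1c5∈{5}] nothing but 5 survives at r1c5. So r1c5=5.
Step 15. [r4c9∈{1,5,6}] in col 9, 1 fits only at r4c9. So r4c9=1.
Step 16. [r4c3∈{7}] r4c3's peers cover all but 7. So r4c3=7.
Step 17. [r9c4∈{5}] r9c4 has the single candidate 5, so r9c4=5.
Step 18. [r8c6∈{6}] nothing but 6 survives at r8c6, so r8c6=6.
Step 19. [r6c9∈{4,5,6}] 6 has one home in col 9: r6c9, so r6c9=6.
Step 20. [r4c6∈{5}] nothing but 5 survives at r4c6. So r4c6=5.
Step 21. [r6c8∈{5,7}] row 6 places 5 nowhere but r6c8, so r6c8=5.
Step 22. [r5c8∈{7,8}] in col 8, 7 fits only at r5c8 ⇒ r5c8=7.
Step 23. [r1c1∈{8,9}] 8 has one home in row 1: r1c1 ⇒ r1c1=8.
Step 24. [r7c8∈{1}] nothing but 1 survives at r7c8, so r7c8=1.
Step 25. [r5c2∈{6,8}] across row 5, 8 lands solely at r5c2, so r5c2=8.
Step 26. [r6c7∈{4}] only 4 remains possible at r6c7, so r6c7=4.
Step 27. [r4c8∈{8}] r4c8 has the single candidate 8 ⇒ r4c8=8.
Step 28. [r9c7∈{8}] nothing but 8 survives at r9c7 ⇒ r9c7=8.
Step 29. [r7c7∈{6}] r7c7's peers cover all but 6, so r7c7=6.
Step 30. [r8c8∈{2}] nothing but 2 survives at r8c8 ⇒ r8c8=2.
Step 31. [r1c8∈{9}] r1c8 has the single candidate 9. So r1c8=9.
Step 32. [r7c1∈{3}] nothing but 3 survives at r7c1 ⇒ r7c1=3.
Step 33. [r6c6∈{2}] nothing but 2 survives at r6c6. So r6c6=2.
Step 34. [r3c1∈{9}] nothing but 9 survives at r3c1 ⇒ r3c1=9.
Step 35. [r2c4∈{2}] only 2 remains possible at r2c4, so r2c4=2.
Step 36. [r5c1∈{5}] r5c1 is down to just 5. So r5c1=5.
Step 37. [r3c5∈{3}] only 3 remains possible at r3c5 ⇒ r3c5=3.
Step 38. [r1c6∈{4}] r1c6 is down to just 4. So r1c6=4.
Step 39. [r5c5∈{6}] r5c5's peers cover all but 6, so r5c5=6.
Step 40. [r8c9∈{5}] r8c9 is down to just 5. So r8c9=5.
Step 41. [r6c5∈{7}] only 7 remains possible at r6c5. So r6c5=7.
Step 42. [r3c2∈{1}] nothing but 1 survives at r3c2. So r3c2=1.
Step 43. [r7c6∈{9}] r7c6 is down to just 9, so r7c6=9.
Step 44. [r4c2∈{6}] only 6 remains possible at r4c2. So r4c2=6.
Step 45. [r9c9∈{4}] nothing but 4 survives at r9c9, so r9c9=4.
Step 46. [r5c3∈{4}] r5c3's peers cover all but 4. So r5c3=4.
Step 47. [r1c7∈{1}] r1c7's peers cover all but 1 ⇒ r1c7=1.

Answer: 8 7 2 6 5 4 1 9 3 / 4 5 3 2 9 1 7 6 8 / 9 1 6 7 3 8 5 4 2 / 2 6 7 9 4 5 3 8 1 / 5 8 4 1 6 3 2 7 9 / 1 3 9 8 7 2 4 5 6 / 3 2 5 4 8 9 6 1 7 / 7 4 8 3 1 6 9 2 5 / 6 9 1 5 2 7 8 3 4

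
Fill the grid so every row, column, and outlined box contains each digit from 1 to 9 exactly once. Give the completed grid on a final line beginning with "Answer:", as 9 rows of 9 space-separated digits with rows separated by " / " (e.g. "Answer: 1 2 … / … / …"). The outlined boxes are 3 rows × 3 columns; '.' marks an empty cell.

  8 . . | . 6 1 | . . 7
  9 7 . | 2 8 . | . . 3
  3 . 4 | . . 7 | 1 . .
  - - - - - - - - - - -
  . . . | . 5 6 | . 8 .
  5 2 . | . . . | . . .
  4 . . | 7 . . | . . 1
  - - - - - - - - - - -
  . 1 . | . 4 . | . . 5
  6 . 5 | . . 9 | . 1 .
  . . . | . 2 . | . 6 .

Step 1. [r1c4∈{3,4,5,9}] row 1 places 3 nowhere but r1c4. So r1c4=3.
Step 2. [r8c4∈{8}] nothing but 8 survives at r8c4, so r8c4=8.
Step 3. [r7c6∈{3}] nothing but 3 survives at r7c6, so r7c6=3.
Step 4. [r9c1∈{7}] r9c1 has the single candidate 7. So r9c1=7.
Step 5. [r5c5∈{1,3,9}] col 5 places 1 nowhere but r5c5, so r5c5=1.
Step 6. [r6c5∈{3,9}] col 5 places 3 nowhere but r6c5 ⇒ r6c5=3.
Step 7. [r5c8∈{3,4,7,9}] 3 has one home in col 8: r5c8, so r5c8=3.
Step 8. [r2c6∈{4,5}] across box 2, 4 lands solely at r2c6 ⇒ r2c6=4.
Step 9. [r2c8∈{5}] r2c8's peers cover all but 5. So r2c8=5.
Step 10. [r3c9∈{2,6,8,9}] row 3 places 8 nowhere but r3c9 ⇒ r3c9=8.
Step 11. [r5c9∈{4,6,9}] across col 9, 6 lands solely at r5c9 ⇒ r5c9=6.
Step 12. [r3c8∈{2,9}] row 3 places 2 nowhere but r3c8. So r3c8=2.
Step 13. [r6c8∈{9}] r6c8's peers cover all but 9. So r6c8=9.
Step 14. [r9c9∈{4,9}] across col 9, 9 lands solely at r9c9, so r9c9=9.
Step 15. [r7c3∈{2,8,9}] 9 has one home in row 7: r7c3. So r7c3=9.
Step 16. [r5c4∈{4,9}] 9 has one home in row 5: r5c4. So r5c4=9.
Step 17. [r5c7∈{4,7}] r5c7 is the only open cell in row 5 admitting 4. So r5c7=4.
Step 18. [r4c7∈{2,7}] box 6 places 7 nowhere but r4c7. So r4c7=7.
Step 19. [r9c2∈{3,4,8}] 4 has one home in row 9: r9c2 ⇒ r9c2=4.
Step 20. [r6c2∈{6,8}] col 2 places 8 nowhere but r6c2. So r6c2=8.
Step 21. [r8c2∈{3}] r8c2 is down to just 3. So r8c2=3.
Step 22. [r8c7∈{2}] r8c7's peers cover all but 2 ⇒ r8c7=2.
Step 23. [r3c4∈{5}] r3c4 has the single candidate 5, so r3c4=5.
Step 24. [r2c3∈{1,6}] across row 2, 1 lands solely at r2c3 ⇒ r2c3=1.
Step 25. [r9c7∈{3,8}] across row 9, 3 lands solely at r9c7, so r9c7=3.
Step 26. [r3c2∈{6}] r3c2's peers cover all but 6, so r3c2=6.
Step 27. [r1c7∈{9}] only 9 remains possible at r1c7. So r1c7=9.
Step 28. [r5c3∈{7}] r5c3 is down to just 7 ⇒ r5c3=7.
Step 29. [r4c2∈{9}] r4c2 has the single candidate 9 ⇒ r4c2=9.
Step 30. [r6c6∈{2}] r6c6 has the single candidate 2 ⇒ r6c6=2.
Step 31. [r1c2∈{5}] r1c2 is down to just 5, so r1c2=5.
Step 32. [r1c8∈{4}] r1c8 has the single candidate 4. So r1c8=4.
Step 33. [r5c6∈{8}] r5c6 has the single candidate 8 ⇒ r5c6=8.
Step 34. [r3c5∈{9}] nothing but 9 survives at r3c5 ⇒ r3c5=9.
Step 35. [r7c4∈{6}] nothing but 6 survives at r7c4. So r7c4=6.
Step 36. [r4c1∈{1}] r4c1's peers cover all but 1, so r4c1=1.
Step 37. [r6c3∈{6}] nothing but 6 survives at r6c3 ⇒ r6c3=6.
Step 38. [r2c7∈{6}] r2c7 has the single candidate 6, so r2c7=6.
Step 39. [r6c7∈{5}] only 5 remains possible at r6c7 ⇒ r6c7=5.
Step 40. [r8c9∈{4}] only 4 remains possible at r8c9, so r8c9=4.
Step 41. [r9c4∈{1}] r9c4 is down to just 1 ⇒ r9c4=1.
Step 42. [r4c9∈{2}] r4c9's peers cover all but 2. So r4c9=2.
Step 43. [r7c7∈{8}] r7c7 has the single candidate 8, so r7c7=8.
Step 44. [r9c3∈{8}] only 8 remains possible at r9c3, so r9c3=8.
Step 45. [r9c6∈{5}] r9c6 has the single candidate 5, so r9c6=5.
Step 46. [r7c8∈{7}] r7c8's peers cover all but 7. So r7c8=7.
Step 47. [r8c5∈{7}] r8c5 is down to just 7, so r8c5=7.
Step 48. [r1c3∈{2}] r1c3 has the single candidate 2, so r1c3=2.
Step 49. [r4c3∈{3}] r4c3 is down to just 3, so r4c3=3.
Step 50. [r4c4∈{4}] r4c4's peers cover all but 4 ⇒ r4c4=4.
Step 51. [r7c1∈{2}] nothing but 2 survives at r7c1. So r7c1=2.

Answer: 8 5 2 3 6 1 9 4 7 / 9 7 1 2 8 4 6 5 3 / 3 6 4 5 9 7 1 2 8 / 1 9 3 4 5 6 7 8 2 / 5 2 7 9 1 8 4 3 6 / 4 8 6 7 3 2 5 9 1 / 2 1 9 6 4 3 8 7 5 / 6 3 5 8 7 9 2 1 4 / 7 4 8 1 2 5 3 6 9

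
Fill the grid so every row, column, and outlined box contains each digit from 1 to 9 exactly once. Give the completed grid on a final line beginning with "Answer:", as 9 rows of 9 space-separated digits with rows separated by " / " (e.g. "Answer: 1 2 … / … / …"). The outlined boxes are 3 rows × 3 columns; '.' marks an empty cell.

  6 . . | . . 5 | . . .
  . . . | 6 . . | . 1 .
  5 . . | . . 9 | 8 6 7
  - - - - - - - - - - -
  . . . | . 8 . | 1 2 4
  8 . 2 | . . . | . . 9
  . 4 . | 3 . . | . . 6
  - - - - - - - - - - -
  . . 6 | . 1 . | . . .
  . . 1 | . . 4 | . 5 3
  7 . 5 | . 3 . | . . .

Step 1. [r1c9∈{2}] r1c9's peers cover all but 2 ⇒ r1c9=2.
Step 2. [r2c6∈{2,3,7,8}] r2c6 is the only open cell in col 6 admitting 3, so r2c6=3.
Step 3. [r1c4∈{1,4,7,8}] r1c4 is the only open cell in box 2 admitting 8, so r1c4=8.
Step 4. [r7c1∈{2,3,4,9}] in box 7, 4 fits only at r7c1, so r7c1=4.
Step 5. [r7c2∈{2,3,8,9}] in row 7, 3 fits only at r7c2, so r7c2=3.
Step 6. [r7c4∈{2,5,7,9}] 5 has one home in row 7: r7c4. So r7c4=5.
Step 7. [r2c3∈{4,7,8,9}] col 3 places 8 nowhere but r2c3 ⇒ r2c3=8.
Step 8. [r7c9∈{8}] only 8 remains possible at r7c9. So r7c9=8.
Step 9. [r3c4∈{1,2,4}] across box 2, 1 lands solely at r3c4. So r3c4=1.
Step 10. [r3c2∈{2}] r3c2 is down to just 2 ⇒ r3c2=2.
Step 11. [r2c1∈{9}] r2c1 is down to just 9. So r2c1=9.
Step 12. [r2c2∈{7}] r2c2 has the single candidate 7 ⇒ r2c2=7.
Step 13. [r3c5∈{4}] r3c5 has the single candidate 4. So r3c5=4.
Step 14. [r2c7∈{4,5}] 4 has one home in row 2: r2c7, so r2c7=4.
Step 15. [r8c1∈{2}] nothing but 2 survives at r8c1, so r8c1=2.
Step 16. [r9c4∈{2,9}] col 4 places 2 nowhere but r9c4 ⇒ r9c4=2.
Step 17. [r7c6∈{7}] r7c6 is down to just 7, so r7c6=7.
Step 18. [r7c8∈{9}] only 9 remains possible at r7c8 ⇒ r7c8=9.
Step 19. [r4c6∈{6}] r4c6 is down to just 6 ⇒ r4c6=6.
Step 20. [r8c7∈{6,7}] row 8 places 7 nowhere but r8c7 ⇒ r8c7=7.
Step 21. [r1c8∈{3}] r1c8 has the single candidate 3. So r1c8=3.
Step 22. [r9c2∈{8,9}] across row 9, 9 lands solely at r9c2 ⇒ r9c2=9.
Step 23. [r5c8∈{7}] r5c8 has the single candidate 7. So r5c8=7.
Step 24. [r4c4∈{7,9}] col 4 places 7 nowhere but r4c4. So r4c4=7.
Step 25. [r6c5∈{2,5,9}] across box 5, 9 lands solely at r6c5, so r6c5=9.
Step 26. [r5c2∈{1,5,6}] r5c2 is the only open cell in row 5 admitting 6 ⇒ r5c2=6.
Step 27. [r4c1∈{3}] only 3 remains possible at r4c1. So r4c1=3.
Step 28. [r5c6∈{1}] r5c6 is down to just 1, so r5c6=1.
Step 29. [r5c5∈{5}] r5c5's peers cover all but 5 ⇒ r5c5=5.
Step 30. [r5c4∈{4}] only 4 remains possible at r5c4, so r5c4=4.
Step 31. [r1c5∈{7}] r1c5 has the single candidate 7 ⇒ r1c5=7.
Step 32. [r2c5∈{2}] r2c5's peers cover all but 2. So r2c5=2.
Step 33. [r4c2∈{5}] only 5 remains possible at r4c2 ⇒ r4c2=5.
Step 34. [r8c2∈{8}] nothing but 8 survives at r8c2, so r8c2=8.
Step 35. [r6c7∈{5}] r6c7's peers cover all but 5 ⇒ r6c7=5.
Step 36. [r6c6∈{2}] r6c6's peers cover all but 2 ⇒ r6c6=2.
Step 37. [r9c7∈{6}] only 6 remains possible at r9c7 ⇒ r9c7=6.
Step 38. [r3c3∈{3}] only 3 remains possible at r3c3 ⇒ r3c3=3.
Step 39. [r9c8∈{4}] nothing but 4 survives at r9c8. So r9c8=4.
Step 40. [r4c3∈{9}] r4c3 has the single candidate 9 ⇒ r4c3=9.
Step 41. [r1c3∈{4}] r1c3's peers cover all but 4 ⇒ r1c3=4.
Step 42. [r9c9∈{1}] r9c9 has the single candidate 1. So r9c9=1.
Step 43. [r2c9∈{5}] r2c9 has the single candidate 5. So r2c9=5.
Step 44. [r1c2∈{1}] r1c2 is down to just 1, so r1c2=1.
Step 45. [r8c4∈{9}] r8c4 is down to just 9 ⇒ r8c4=9.
Step 46. [r6c8∈{8}] only 8 remains possible at r6c8 ⇒ r6c8=8.
Step 47. [r5c7∈{3}] r5c7 has the single candidate 3, so r5c7=3.
Step 48. [r1c7∈{9}] nothing but 9 survives at r1c7 ⇒ r1c7=9.
Step 49. [r7c7∈{2}] r7c7 has the single candidate 2. So r7c7=2.
Step 50. [r6c1∈{1}] only 1 remains possible at r6c1, so r6c1=1.
Step 51. [r9c6∈{8}] r9c6's peers cover all but 8, so r9c6=8.
Step 52. [r8c5∈{6}] nothing but 6 survives at r8c5. So r8c5=6.
Step 53. [r6c3∈{7}] nothing but 7 survives at r6c3, so r6c3=7.

Answer: 6 1 4 8 7 5 9 3 2 / 9 7 8 6 2 3 4 1 5 / 5 2 3 1 4 9 8 6 7 / 3 5 9 7 8 6 1 2 4 / 8 6 2 4 5 1 3 7 9 / 1 4 7 3 9 2 5 8 6 / 4 3 6 5 1 7 2 9 8 / 2 8 1 9 6 4 7 5 3 / 7 9 5 2 3 8 6 4 1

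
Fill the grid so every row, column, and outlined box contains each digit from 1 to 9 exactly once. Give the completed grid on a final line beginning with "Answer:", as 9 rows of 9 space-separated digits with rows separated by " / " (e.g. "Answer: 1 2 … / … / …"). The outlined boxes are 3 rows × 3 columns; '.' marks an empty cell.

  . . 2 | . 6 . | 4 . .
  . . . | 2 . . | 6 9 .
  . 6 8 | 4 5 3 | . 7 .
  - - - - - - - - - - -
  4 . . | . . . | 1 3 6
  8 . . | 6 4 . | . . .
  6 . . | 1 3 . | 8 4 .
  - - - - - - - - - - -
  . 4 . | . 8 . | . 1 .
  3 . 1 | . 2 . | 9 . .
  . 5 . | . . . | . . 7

Step 1. [r5c2∈{1,2,3,7,9}] 1 has one home in row 5: r5c2, so r5c2=1.
Step 2. [r9c8∈{2,6,8}] row 9 places 8 nowhere but r9c8. So r9c8=8.
Step 3. [r1c8∈{5}] r1c8 has the single candidate 5. So r1c8=5.
Step 4. [r3c1∈{1,9}] 9 has one home in row 3: r3c1, so r3c1=9.
Step 5. [r5c7∈{2,5,7}] in col 7, 7 fits only at r5c7 ⇒ r5c7=7.
Step 6. [r7c7∈{2,3,5}] across col 7, 5 lands solely at r7c7, so r7c7=5.
Step 7. [r9c6∈{1,4,6,9}] row 9 places 4 nowhere but r9c6 ⇒ r9c6=4.
Step 8. [r3c9∈{1,2}] across row 3, 1 lands solely at r3c9. So r3c9=1.
Step 9. [r5c3∈{3,5,9}] 3 has one home in row 5: r5c3 ⇒ r5c3=3.
Step 10. [r2c1∈{1,5,7}] across col 1, 5 lands solely at r2c1, so r2c1=5.
Step 11. [r5c8∈{2}] r5c8 is down to just 2 ⇒ r5c8=2.
Step 12. [r9c7∈{2,3}] across col 7, 3 lands solely at r9c7 ⇒ r9c7=3.
Step 13. [r9c4∈{9}] nothing but 9 survives at r9c4. So r9c4=9.
Step 14. [r4c5∈{7,9}] 9 has one home in col 5: r4c5 ⇒ r4c5=9.
Step 15. [r2c5∈{1,7}] r2c5 is the only open cell in col 5 admitting 7, so r2c5=7.
Step 16. [r5c6∈{5}] r5c6's peers cover all but 5. So r5c6=5.
Step 17. [r1c4∈{8}] r1c4's peers cover all but 8, so r1c4=8.
Step 18. [r4c4∈{7}] r4c4's peers cover all but 7. So r4c4=7.
Step 19. [r6c2∈{2,7,9}] across col 2, 9 lands solely at r6c2 ⇒ r6c2=9.
Step 20. [r2c2∈{3}] r2c2 has the single candidate 3 ⇒ r2c2=3.
Step 21. [r7c3∈{6,7,9}] in row 7, 9 fits only at r7c3. So r7c3=9.
Step 22. [r1c1∈{1,7}] in col 1, 1 fits only at r1c1, so r1c1=1.
Step 23. [r7c1∈{2,7}] across col 1, 7 lands solely at r7c1 ⇒ r7c1=7.
Step 24. [r7c6∈{6}] r7c6 is down to just 6 ⇒ r7c6=6.
Step 25. [r6c3∈{5,7}] r6c3 is the only open cell in row 6 admitting 7. So r6c3=7.
Step 26. [r4c6∈{2,8}] in row 4, 8 fits only at r4c6 ⇒ r4c6=8.
Step 27. [r4c2∈{2}] only 2 remains possible at r4c2, so r4c2=2.
Step 28. [r6c9∈{5}] only 5 remains possible at r6c9. So r6c9=5.
Step 29. [r2c3∈{4}] r2c3 is down to just 4, so r2c3=4.
Step 30. [r9c1∈{2}] r9c1's peers cover all but 2. So r9c1=2.
Step 31. [r5c9∈{9}] nothing but 9 survives at r5c9, so r5c9=9.
Step 32. [r8c9∈{4}] r8c9 has the single candidate 4. So r8c9=4.
Step 33. [r2c9∈{8}] nothing but 8 survives at r2c9 ⇒ r2c9=8.
Step 34. [r7c9∈{2}] r7c9's peers cover all but 2, so r7c9=2.
Step 35. [r8c2∈{8}] r8c2 is down to just 8 ⇒ r8c2=8.
Step 36. [r8c4∈{5}] r8c4 is down to just 5, so r8c4=5.
Step 37. [r9c3∈{6}] r9c3 has the single candidate 6. So r9c3=6.
Step 38. [r8c6∈{7}] r8c6 has the single candidate 7, so r8c6=7.
Step 39. [r1c9∈{3}] only 3 remains possible at r1c9, so r1c9=3.
Step 40. [r6c6∈{2}] r6c6 has the single candidate 2, so r6c6=2.
Step 41. [r2c6∈{1}] r2c6 has the single candidate 1 ⇒ r2c6=1.
Step 42. [r8c8∈{6}] r8c8 has the single candidate 6, so r8c8=6.
Step 43. [r4c3∈{5}] only 5 remains possible at r4c3 ⇒ r4c3=5.
Step 44. [r1c6∈{9}] r1c6's peers cover all but 9, so r1c6=9.
Step 45. [r9c5∈{1}] nothing but 1 survives at r9c5. So r9c5=1.
Step 46. [r7c4∈{3}] r7c4's peers cover all but 3. So r7c4=3.
Step 47. [r3c7∈{2}] r3c7 has the single candidate 2 ⇒ r3c7=2.
Step 48. [r1c2∈{7}] r1c2 is down to just 7, so r1c2=7.

Answer: 1 7 2 8 6 9 4 5 3 / 5 3 4 2 7 1 6 9 8 / 9 6 8 4 5 3 2 7 1 / 4 2 5 7 9 8 1 3 6 / 8 1 3 6 4 5 7 2 9 / 6 9 7 1 3 2 8 4 5 / 7 4 9 3 8 6 5 1 2 / 3 8 1 5 2 7 9 6 4 / 2 5 6 9 1 4 3 8 7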